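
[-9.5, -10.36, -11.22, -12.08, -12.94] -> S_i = -9.50 + -0.86*i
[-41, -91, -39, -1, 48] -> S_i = Random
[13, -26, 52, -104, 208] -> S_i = 13*-2^i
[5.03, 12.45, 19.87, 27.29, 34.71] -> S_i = 5.03 + 7.42*i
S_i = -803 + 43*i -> [-803, -760, -717, -674, -631]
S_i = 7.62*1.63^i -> [7.62, 12.42, 20.25, 33.0, 53.79]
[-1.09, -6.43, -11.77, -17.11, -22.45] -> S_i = -1.09 + -5.34*i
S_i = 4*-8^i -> [4, -32, 256, -2048, 16384]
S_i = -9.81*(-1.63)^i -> [-9.81, 15.99, -26.06, 42.48, -69.25]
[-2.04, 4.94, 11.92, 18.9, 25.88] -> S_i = -2.04 + 6.98*i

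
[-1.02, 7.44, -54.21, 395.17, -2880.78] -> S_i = -1.02*(-7.29)^i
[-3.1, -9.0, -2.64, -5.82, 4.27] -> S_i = Random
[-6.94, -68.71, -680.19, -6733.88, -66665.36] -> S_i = -6.94*9.90^i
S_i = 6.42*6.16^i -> [6.42, 39.55, 243.61, 1500.64, 9243.96]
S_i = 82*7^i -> [82, 574, 4018, 28126, 196882]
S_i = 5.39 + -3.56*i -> [5.39, 1.83, -1.73, -5.29, -8.85]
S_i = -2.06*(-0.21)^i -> [-2.06, 0.43, -0.09, 0.02, -0.0]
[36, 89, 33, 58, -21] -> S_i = Random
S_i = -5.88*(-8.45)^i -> [-5.88, 49.69, -419.85, 3547.7, -29978.1]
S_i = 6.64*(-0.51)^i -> [6.64, -3.39, 1.73, -0.88, 0.45]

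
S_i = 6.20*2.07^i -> [6.2, 12.83, 26.57, 54.99, 113.83]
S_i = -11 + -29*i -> [-11, -40, -69, -98, -127]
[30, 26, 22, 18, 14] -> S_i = 30 + -4*i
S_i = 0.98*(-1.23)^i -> [0.98, -1.21, 1.48, -1.82, 2.24]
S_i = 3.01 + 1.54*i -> [3.01, 4.55, 6.09, 7.63, 9.17]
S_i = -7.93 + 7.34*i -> [-7.93, -0.59, 6.75, 14.09, 21.43]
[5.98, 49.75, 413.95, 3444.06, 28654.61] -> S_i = 5.98*8.32^i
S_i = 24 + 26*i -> [24, 50, 76, 102, 128]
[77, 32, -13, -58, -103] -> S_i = 77 + -45*i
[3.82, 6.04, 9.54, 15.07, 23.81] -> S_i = 3.82*1.58^i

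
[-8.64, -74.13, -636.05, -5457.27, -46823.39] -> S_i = -8.64*8.58^i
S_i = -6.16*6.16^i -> [-6.16, -37.95, -233.74, -1439.87, -8869.59]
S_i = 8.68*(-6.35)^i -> [8.68, -55.12, 350.0, -2222.5, 14112.85]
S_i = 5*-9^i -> [5, -45, 405, -3645, 32805]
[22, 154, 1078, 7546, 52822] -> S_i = 22*7^i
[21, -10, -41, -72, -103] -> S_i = 21 + -31*i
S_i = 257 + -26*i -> [257, 231, 205, 179, 153]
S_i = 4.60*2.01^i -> [4.6, 9.25, 18.58, 37.35, 75.08]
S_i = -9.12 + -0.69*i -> [-9.12, -9.81, -10.5, -11.19, -11.88]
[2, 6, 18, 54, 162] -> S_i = 2*3^i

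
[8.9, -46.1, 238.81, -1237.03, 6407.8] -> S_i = 8.90*(-5.18)^i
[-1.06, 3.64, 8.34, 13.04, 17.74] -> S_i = -1.06 + 4.70*i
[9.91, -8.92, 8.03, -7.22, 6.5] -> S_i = 9.91*(-0.90)^i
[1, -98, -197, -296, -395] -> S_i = 1 + -99*i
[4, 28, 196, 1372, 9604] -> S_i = 4*7^i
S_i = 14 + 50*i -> [14, 64, 114, 164, 214]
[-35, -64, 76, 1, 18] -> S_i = Random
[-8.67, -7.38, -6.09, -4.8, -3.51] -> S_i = -8.67 + 1.29*i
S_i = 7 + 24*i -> [7, 31, 55, 79, 103]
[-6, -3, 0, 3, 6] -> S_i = -6 + 3*i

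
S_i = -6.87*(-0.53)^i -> [-6.87, 3.64, -1.93, 1.02, -0.54]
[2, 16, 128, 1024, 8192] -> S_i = 2*8^i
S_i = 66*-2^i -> [66, -132, 264, -528, 1056]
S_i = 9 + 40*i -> [9, 49, 89, 129, 169]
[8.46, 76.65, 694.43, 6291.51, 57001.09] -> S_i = 8.46*9.06^i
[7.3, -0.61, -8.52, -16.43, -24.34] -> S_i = 7.30 + -7.91*i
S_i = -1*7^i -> [-1, -7, -49, -343, -2401]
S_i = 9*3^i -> [9, 27, 81, 243, 729]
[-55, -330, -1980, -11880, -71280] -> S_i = -55*6^i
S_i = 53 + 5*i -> [53, 58, 63, 68, 73]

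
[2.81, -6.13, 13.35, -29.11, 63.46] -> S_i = 2.81*(-2.18)^i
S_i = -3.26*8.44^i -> [-3.26, -27.51, -232.22, -1959.95, -16541.98]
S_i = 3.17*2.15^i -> [3.17, 6.82, 14.65, 31.5, 67.73]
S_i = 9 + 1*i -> [9, 10, 11, 12, 13]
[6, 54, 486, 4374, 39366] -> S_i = 6*9^i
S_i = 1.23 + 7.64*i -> [1.23, 8.87, 16.51, 24.15, 31.79]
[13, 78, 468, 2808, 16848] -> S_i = 13*6^i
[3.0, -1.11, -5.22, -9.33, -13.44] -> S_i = 3.00 + -4.11*i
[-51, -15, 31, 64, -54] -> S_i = Random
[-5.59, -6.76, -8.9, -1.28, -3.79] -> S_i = Random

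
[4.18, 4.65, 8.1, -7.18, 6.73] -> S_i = Random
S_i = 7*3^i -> [7, 21, 63, 189, 567]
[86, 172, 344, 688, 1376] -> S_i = 86*2^i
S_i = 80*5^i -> [80, 400, 2000, 10000, 50000]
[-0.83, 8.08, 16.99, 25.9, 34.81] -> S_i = -0.83 + 8.91*i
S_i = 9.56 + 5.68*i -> [9.56, 15.24, 20.92, 26.6, 32.28]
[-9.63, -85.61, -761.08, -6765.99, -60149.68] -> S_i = -9.63*8.89^i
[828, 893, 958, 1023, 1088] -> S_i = 828 + 65*i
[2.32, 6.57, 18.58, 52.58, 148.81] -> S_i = 2.32*2.83^i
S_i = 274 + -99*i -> [274, 175, 76, -23, -122]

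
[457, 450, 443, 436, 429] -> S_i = 457 + -7*i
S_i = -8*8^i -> [-8, -64, -512, -4096, -32768]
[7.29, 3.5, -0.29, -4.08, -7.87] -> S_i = 7.29 + -3.79*i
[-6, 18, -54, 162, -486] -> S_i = -6*-3^i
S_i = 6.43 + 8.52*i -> [6.43, 14.95, 23.47, 31.99, 40.51]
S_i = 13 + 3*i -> [13, 16, 19, 22, 25]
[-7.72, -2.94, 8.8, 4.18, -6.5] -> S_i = Random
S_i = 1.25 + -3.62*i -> [1.25, -2.37, -5.99, -9.61, -13.23]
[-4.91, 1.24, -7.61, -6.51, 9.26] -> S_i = Random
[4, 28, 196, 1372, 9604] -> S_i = 4*7^i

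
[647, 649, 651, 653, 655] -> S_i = 647 + 2*i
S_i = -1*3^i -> [-1, -3, -9, -27, -81]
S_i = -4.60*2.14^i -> [-4.6, -9.84, -21.07, -45.08, -96.47]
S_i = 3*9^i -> [3, 27, 243, 2187, 19683]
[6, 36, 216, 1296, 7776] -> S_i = 6*6^i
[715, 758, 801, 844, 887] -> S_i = 715 + 43*i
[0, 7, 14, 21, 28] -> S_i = 0 + 7*i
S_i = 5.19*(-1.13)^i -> [5.19, -5.86, 6.63, -7.49, 8.46]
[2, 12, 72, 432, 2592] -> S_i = 2*6^i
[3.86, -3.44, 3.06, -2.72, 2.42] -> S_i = 3.86*(-0.89)^i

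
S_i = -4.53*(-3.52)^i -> [-4.53, 15.95, -56.13, 197.57, -695.45]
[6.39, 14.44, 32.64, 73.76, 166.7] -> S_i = 6.39*2.26^i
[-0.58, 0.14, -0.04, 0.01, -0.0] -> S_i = -0.58*(-0.25)^i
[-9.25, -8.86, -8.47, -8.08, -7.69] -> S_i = -9.25 + 0.39*i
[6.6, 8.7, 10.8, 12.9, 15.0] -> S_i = 6.60 + 2.10*i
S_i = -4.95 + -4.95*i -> [-4.95, -9.9, -14.85, -19.8, -24.75]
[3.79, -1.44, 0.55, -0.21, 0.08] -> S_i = 3.79*(-0.38)^i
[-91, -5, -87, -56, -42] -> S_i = Random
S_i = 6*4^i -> [6, 24, 96, 384, 1536]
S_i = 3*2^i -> [3, 6, 12, 24, 48]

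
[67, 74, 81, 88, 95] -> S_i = 67 + 7*i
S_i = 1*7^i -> [1, 7, 49, 343, 2401]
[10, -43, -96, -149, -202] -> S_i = 10 + -53*i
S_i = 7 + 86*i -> [7, 93, 179, 265, 351]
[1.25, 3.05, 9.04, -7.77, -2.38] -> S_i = Random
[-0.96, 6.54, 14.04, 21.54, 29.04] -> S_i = -0.96 + 7.50*i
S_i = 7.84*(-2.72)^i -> [7.84, -21.32, 58.0, -157.77, 429.13]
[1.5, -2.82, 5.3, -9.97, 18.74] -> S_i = 1.50*(-1.88)^i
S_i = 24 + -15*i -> [24, 9, -6, -21, -36]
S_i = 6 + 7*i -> [6, 13, 20, 27, 34]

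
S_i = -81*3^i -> [-81, -243, -729, -2187, -6561]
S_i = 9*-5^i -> [9, -45, 225, -1125, 5625]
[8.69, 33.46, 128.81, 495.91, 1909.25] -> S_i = 8.69*3.85^i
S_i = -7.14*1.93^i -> [-7.14, -13.78, -26.6, -51.33, -99.07]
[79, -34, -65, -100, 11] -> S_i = Random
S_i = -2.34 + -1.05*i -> [-2.34, -3.39, -4.44, -5.49, -6.54]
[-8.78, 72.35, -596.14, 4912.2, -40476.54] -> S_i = -8.78*(-8.24)^i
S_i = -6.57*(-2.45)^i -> [-6.57, 16.1, -39.44, 96.62, -236.72]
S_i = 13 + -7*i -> [13, 6, -1, -8, -15]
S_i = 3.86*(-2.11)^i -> [3.86, -8.14, 17.19, -36.26, 76.51]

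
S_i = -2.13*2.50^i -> [-2.13, -5.32, -13.31, -33.28, -83.2]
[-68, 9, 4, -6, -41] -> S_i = Random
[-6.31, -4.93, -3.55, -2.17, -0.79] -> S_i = -6.31 + 1.38*i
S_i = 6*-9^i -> [6, -54, 486, -4374, 39366]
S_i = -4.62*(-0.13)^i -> [-4.62, 0.6, -0.08, 0.01, -0.0]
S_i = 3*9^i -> [3, 27, 243, 2187, 19683]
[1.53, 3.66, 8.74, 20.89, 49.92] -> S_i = 1.53*2.39^i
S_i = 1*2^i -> [1, 2, 4, 8, 16]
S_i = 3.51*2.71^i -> [3.51, 9.51, 25.78, 69.86, 189.31]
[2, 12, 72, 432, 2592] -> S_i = 2*6^i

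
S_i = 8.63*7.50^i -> [8.63, 64.73, 485.44, 3640.78, 27305.86]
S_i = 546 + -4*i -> [546, 542, 538, 534, 530]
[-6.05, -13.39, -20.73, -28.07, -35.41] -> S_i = -6.05 + -7.34*i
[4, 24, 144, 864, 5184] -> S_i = 4*6^i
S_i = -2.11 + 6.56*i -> [-2.11, 4.45, 11.01, 17.57, 24.13]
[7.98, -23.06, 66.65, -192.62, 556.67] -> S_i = 7.98*(-2.89)^i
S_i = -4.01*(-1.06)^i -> [-4.01, 4.25, -4.51, 4.78, -5.06]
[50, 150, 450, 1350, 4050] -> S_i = 50*3^i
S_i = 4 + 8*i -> [4, 12, 20, 28, 36]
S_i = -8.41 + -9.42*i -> [-8.41, -17.83, -27.25, -36.67, -46.09]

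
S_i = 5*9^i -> [5, 45, 405, 3645, 32805]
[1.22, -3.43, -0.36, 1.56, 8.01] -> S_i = Random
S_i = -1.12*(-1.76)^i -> [-1.12, 1.97, -3.47, 6.11, -10.75]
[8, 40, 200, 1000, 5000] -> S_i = 8*5^i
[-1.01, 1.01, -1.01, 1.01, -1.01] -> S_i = -1.01*(-1.00)^i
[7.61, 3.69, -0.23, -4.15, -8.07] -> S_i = 7.61 + -3.92*i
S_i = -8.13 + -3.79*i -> [-8.13, -11.92, -15.71, -19.5, -23.29]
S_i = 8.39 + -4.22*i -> [8.39, 4.17, -0.05, -4.27, -8.49]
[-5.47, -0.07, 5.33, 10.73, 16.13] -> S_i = -5.47 + 5.40*i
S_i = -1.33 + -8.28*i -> [-1.33, -9.61, -17.89, -26.17, -34.45]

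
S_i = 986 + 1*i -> [986, 987, 988, 989, 990]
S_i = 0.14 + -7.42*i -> [0.14, -7.28, -14.7, -22.12, -29.54]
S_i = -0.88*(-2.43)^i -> [-0.88, 2.14, -5.2, 12.63, -30.68]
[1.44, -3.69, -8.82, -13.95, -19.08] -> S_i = 1.44 + -5.13*i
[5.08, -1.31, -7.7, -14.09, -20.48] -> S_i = 5.08 + -6.39*i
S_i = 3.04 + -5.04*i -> [3.04, -2.0, -7.04, -12.08, -17.12]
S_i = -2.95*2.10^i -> [-2.95, -6.2, -13.01, -27.32, -57.37]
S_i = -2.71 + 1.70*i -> [-2.71, -1.01, 0.69, 2.39, 4.09]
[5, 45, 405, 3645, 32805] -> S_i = 5*9^i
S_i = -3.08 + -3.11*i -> [-3.08, -6.19, -9.3, -12.41, -15.52]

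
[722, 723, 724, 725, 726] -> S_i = 722 + 1*i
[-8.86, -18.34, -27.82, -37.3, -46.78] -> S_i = -8.86 + -9.48*i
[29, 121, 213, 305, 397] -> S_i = 29 + 92*i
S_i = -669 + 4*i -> [-669, -665, -661, -657, -653]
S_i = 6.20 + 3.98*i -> [6.2, 10.18, 14.16, 18.14, 22.12]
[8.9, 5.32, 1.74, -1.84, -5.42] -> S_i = 8.90 + -3.58*i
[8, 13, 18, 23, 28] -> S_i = 8 + 5*i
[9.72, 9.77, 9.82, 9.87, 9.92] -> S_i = 9.72 + 0.05*i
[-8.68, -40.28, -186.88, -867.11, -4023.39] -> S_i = -8.68*4.64^i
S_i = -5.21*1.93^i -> [-5.21, -10.06, -19.41, -37.45, -72.29]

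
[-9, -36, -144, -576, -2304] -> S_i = -9*4^i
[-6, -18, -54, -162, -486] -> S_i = -6*3^i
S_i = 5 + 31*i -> [5, 36, 67, 98, 129]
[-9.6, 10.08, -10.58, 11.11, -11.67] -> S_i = -9.60*(-1.05)^i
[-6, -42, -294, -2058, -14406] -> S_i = -6*7^i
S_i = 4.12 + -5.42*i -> [4.12, -1.3, -6.72, -12.14, -17.56]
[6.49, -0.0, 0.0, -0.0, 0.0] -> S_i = 6.49*-0.00^i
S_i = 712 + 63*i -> [712, 775, 838, 901, 964]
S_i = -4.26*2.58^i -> [-4.26, -10.99, -28.36, -73.16, -188.75]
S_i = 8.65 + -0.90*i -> [8.65, 7.75, 6.85, 5.95, 5.05]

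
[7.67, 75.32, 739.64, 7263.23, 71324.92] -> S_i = 7.67*9.82^i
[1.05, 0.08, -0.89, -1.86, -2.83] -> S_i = 1.05 + -0.97*i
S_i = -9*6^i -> [-9, -54, -324, -1944, -11664]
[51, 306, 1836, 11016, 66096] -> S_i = 51*6^i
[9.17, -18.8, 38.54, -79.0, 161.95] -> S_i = 9.17*(-2.05)^i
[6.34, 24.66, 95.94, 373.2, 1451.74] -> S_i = 6.34*3.89^i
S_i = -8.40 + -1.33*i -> [-8.4, -9.73, -11.06, -12.39, -13.72]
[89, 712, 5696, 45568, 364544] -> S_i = 89*8^i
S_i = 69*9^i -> [69, 621, 5589, 50301, 452709]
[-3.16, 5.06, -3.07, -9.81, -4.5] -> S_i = Random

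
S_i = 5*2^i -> [5, 10, 20, 40, 80]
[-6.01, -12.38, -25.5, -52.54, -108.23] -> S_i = -6.01*2.06^i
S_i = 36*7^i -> [36, 252, 1764, 12348, 86436]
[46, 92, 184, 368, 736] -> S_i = 46*2^i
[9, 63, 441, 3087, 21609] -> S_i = 9*7^i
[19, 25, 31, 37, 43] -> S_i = 19 + 6*i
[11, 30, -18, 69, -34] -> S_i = Random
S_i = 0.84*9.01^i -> [0.84, 7.57, 68.19, 614.4, 5535.78]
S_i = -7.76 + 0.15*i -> [-7.76, -7.61, -7.46, -7.31, -7.16]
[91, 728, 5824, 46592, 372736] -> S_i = 91*8^i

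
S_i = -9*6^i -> [-9, -54, -324, -1944, -11664]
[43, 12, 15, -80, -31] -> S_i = Random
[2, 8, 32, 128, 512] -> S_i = 2*4^i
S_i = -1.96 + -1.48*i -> [-1.96, -3.44, -4.92, -6.4, -7.88]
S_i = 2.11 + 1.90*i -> [2.11, 4.01, 5.91, 7.81, 9.71]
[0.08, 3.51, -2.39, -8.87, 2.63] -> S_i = Random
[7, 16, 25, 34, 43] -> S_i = 7 + 9*i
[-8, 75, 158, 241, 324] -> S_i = -8 + 83*i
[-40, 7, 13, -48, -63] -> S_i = Random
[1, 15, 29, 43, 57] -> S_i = 1 + 14*i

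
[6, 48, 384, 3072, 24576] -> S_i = 6*8^i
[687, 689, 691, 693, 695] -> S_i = 687 + 2*i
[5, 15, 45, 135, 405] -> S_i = 5*3^i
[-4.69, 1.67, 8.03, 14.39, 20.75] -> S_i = -4.69 + 6.36*i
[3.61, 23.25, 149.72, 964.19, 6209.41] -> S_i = 3.61*6.44^i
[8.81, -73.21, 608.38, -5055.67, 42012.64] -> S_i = 8.81*(-8.31)^i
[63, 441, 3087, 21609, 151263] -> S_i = 63*7^i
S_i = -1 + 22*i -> [-1, 21, 43, 65, 87]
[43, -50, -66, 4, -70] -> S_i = Random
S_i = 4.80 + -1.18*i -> [4.8, 3.62, 2.44, 1.26, 0.08]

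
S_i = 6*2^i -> [6, 12, 24, 48, 96]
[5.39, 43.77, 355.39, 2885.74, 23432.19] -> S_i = 5.39*8.12^i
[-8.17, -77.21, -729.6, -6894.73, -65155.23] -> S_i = -8.17*9.45^i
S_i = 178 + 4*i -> [178, 182, 186, 190, 194]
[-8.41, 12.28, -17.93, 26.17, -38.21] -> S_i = -8.41*(-1.46)^i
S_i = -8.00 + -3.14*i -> [-8.0, -11.14, -14.28, -17.42, -20.56]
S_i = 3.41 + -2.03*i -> [3.41, 1.38, -0.65, -2.68, -4.71]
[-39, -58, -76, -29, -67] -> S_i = Random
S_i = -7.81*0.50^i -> [-7.81, -3.9, -1.95, -0.98, -0.49]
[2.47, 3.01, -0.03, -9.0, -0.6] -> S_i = Random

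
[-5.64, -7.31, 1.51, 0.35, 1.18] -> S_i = Random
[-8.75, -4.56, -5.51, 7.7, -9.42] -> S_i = Random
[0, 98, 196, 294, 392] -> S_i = 0 + 98*i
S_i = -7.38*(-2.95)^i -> [-7.38, 21.77, -64.22, 189.46, -558.91]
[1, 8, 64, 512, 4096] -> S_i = 1*8^i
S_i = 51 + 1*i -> [51, 52, 53, 54, 55]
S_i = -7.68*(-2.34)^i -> [-7.68, 17.97, -42.05, 98.4, -230.26]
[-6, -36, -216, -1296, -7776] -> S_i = -6*6^i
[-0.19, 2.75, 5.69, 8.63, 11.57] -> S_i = -0.19 + 2.94*i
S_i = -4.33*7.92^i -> [-4.33, -34.29, -271.61, -2151.11, -17036.82]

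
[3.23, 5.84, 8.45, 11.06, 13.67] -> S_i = 3.23 + 2.61*i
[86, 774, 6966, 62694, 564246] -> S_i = 86*9^i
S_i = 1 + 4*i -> [1, 5, 9, 13, 17]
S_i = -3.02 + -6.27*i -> [-3.02, -9.29, -15.56, -21.83, -28.1]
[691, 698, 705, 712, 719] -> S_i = 691 + 7*i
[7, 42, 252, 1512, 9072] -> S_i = 7*6^i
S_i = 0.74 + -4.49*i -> [0.74, -3.75, -8.24, -12.73, -17.22]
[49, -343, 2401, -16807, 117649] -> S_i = 49*-7^i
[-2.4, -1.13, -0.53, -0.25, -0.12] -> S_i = -2.40*0.47^i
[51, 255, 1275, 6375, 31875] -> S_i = 51*5^i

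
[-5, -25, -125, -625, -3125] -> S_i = -5*5^i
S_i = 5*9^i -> [5, 45, 405, 3645, 32805]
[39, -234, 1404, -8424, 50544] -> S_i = 39*-6^i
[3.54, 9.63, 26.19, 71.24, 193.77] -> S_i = 3.54*2.72^i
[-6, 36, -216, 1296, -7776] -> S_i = -6*-6^i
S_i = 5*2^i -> [5, 10, 20, 40, 80]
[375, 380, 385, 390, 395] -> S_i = 375 + 5*i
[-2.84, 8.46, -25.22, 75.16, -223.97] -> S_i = -2.84*(-2.98)^i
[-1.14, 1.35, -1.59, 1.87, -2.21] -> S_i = -1.14*(-1.18)^i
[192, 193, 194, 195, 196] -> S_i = 192 + 1*i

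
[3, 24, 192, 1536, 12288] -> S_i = 3*8^i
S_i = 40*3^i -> [40, 120, 360, 1080, 3240]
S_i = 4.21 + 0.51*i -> [4.21, 4.72, 5.23, 5.74, 6.25]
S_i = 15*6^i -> [15, 90, 540, 3240, 19440]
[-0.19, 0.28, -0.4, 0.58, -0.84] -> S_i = -0.19*(-1.45)^i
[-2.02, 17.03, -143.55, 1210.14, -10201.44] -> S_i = -2.02*(-8.43)^i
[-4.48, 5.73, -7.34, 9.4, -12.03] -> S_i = -4.48*(-1.28)^i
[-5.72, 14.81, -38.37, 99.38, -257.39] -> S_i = -5.72*(-2.59)^i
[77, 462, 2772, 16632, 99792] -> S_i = 77*6^i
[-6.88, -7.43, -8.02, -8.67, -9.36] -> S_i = -6.88*1.08^i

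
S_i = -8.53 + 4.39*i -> [-8.53, -4.14, 0.25, 4.64, 9.03]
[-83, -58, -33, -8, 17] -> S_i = -83 + 25*i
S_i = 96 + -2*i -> [96, 94, 92, 90, 88]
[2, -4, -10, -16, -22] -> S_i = 2 + -6*i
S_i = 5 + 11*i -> [5, 16, 27, 38, 49]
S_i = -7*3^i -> [-7, -21, -63, -189, -567]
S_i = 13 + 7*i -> [13, 20, 27, 34, 41]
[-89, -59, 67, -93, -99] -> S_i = Random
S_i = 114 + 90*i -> [114, 204, 294, 384, 474]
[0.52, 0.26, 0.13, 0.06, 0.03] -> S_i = 0.52*0.50^i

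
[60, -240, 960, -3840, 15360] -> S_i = 60*-4^i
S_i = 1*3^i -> [1, 3, 9, 27, 81]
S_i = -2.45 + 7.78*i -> [-2.45, 5.33, 13.11, 20.89, 28.67]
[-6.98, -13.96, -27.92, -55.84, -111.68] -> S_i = -6.98*2.00^i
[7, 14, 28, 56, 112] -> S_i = 7*2^i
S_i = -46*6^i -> [-46, -276, -1656, -9936, -59616]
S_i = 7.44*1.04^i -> [7.44, 7.74, 8.05, 8.37, 8.7]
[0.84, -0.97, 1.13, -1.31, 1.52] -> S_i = 0.84*(-1.16)^i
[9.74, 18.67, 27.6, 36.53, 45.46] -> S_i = 9.74 + 8.93*i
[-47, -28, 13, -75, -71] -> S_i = Random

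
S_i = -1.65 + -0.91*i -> [-1.65, -2.56, -3.47, -4.38, -5.29]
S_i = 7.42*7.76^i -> [7.42, 57.58, 446.81, 3467.28, 26906.1]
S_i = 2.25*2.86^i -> [2.25, 6.44, 18.4, 52.64, 150.54]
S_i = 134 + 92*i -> [134, 226, 318, 410, 502]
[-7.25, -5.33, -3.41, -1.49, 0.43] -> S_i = -7.25 + 1.92*i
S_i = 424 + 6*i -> [424, 430, 436, 442, 448]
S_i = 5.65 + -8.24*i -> [5.65, -2.59, -10.83, -19.07, -27.31]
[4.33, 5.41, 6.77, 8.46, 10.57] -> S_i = 4.33*1.25^i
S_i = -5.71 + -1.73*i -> [-5.71, -7.44, -9.17, -10.9, -12.63]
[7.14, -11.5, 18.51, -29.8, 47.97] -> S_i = 7.14*(-1.61)^i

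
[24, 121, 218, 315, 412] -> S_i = 24 + 97*i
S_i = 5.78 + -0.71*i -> [5.78, 5.07, 4.36, 3.65, 2.94]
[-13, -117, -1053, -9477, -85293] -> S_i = -13*9^i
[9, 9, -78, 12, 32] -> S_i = Random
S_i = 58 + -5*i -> [58, 53, 48, 43, 38]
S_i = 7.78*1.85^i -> [7.78, 14.39, 26.63, 49.26, 91.13]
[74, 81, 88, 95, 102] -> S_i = 74 + 7*i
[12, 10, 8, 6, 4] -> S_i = 12 + -2*i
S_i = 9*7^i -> [9, 63, 441, 3087, 21609]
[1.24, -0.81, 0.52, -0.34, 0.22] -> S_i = 1.24*(-0.65)^i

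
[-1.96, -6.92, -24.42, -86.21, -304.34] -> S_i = -1.96*3.53^i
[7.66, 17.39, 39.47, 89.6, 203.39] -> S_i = 7.66*2.27^i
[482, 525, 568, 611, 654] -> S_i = 482 + 43*i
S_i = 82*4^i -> [82, 328, 1312, 5248, 20992]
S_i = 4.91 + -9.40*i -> [4.91, -4.49, -13.89, -23.29, -32.69]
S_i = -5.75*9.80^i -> [-5.75, -56.35, -552.23, -5411.85, -53036.17]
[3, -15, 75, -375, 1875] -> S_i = 3*-5^i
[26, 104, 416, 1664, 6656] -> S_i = 26*4^i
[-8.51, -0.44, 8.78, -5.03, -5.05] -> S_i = Random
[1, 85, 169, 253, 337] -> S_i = 1 + 84*i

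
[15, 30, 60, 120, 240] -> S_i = 15*2^i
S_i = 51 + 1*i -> [51, 52, 53, 54, 55]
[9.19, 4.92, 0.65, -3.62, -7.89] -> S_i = 9.19 + -4.27*i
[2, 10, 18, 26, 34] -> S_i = 2 + 8*i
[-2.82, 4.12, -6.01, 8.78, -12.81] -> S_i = -2.82*(-1.46)^i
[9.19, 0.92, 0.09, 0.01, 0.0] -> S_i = 9.19*0.10^i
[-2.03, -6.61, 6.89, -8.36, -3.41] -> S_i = Random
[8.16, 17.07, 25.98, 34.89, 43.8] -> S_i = 8.16 + 8.91*i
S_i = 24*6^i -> [24, 144, 864, 5184, 31104]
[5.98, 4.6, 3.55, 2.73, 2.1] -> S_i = 5.98*0.77^i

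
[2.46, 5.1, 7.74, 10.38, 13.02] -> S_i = 2.46 + 2.64*i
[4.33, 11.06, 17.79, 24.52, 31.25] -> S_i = 4.33 + 6.73*i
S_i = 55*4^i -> [55, 220, 880, 3520, 14080]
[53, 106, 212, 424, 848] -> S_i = 53*2^i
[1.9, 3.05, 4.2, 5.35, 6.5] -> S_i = 1.90 + 1.15*i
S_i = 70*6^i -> [70, 420, 2520, 15120, 90720]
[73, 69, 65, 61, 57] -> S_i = 73 + -4*i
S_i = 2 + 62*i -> [2, 64, 126, 188, 250]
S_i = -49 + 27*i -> [-49, -22, 5, 32, 59]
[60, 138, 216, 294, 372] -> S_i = 60 + 78*i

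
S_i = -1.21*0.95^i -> [-1.21, -1.15, -1.09, -1.04, -0.99]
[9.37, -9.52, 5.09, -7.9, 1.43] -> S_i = Random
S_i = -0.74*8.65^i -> [-0.74, -6.4, -55.37, -478.94, -4142.82]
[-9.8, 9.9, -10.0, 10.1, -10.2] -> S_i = -9.80*(-1.01)^i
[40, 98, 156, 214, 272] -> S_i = 40 + 58*i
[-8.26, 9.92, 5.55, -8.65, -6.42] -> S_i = Random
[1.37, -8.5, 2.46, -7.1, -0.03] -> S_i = Random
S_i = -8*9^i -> [-8, -72, -648, -5832, -52488]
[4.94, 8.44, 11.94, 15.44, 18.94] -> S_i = 4.94 + 3.50*i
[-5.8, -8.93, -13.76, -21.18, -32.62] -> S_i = -5.80*1.54^i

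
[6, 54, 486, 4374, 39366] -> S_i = 6*9^i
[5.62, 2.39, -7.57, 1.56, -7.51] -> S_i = Random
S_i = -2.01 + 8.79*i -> [-2.01, 6.78, 15.57, 24.36, 33.15]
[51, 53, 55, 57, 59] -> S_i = 51 + 2*i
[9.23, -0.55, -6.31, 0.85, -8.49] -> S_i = Random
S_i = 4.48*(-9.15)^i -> [4.48, -40.99, 375.08, -3431.95, 31402.37]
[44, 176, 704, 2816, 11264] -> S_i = 44*4^i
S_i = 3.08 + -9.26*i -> [3.08, -6.18, -15.44, -24.7, -33.96]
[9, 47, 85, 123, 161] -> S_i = 9 + 38*i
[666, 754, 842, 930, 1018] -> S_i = 666 + 88*i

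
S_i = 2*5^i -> [2, 10, 50, 250, 1250]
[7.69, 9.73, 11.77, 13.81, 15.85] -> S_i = 7.69 + 2.04*i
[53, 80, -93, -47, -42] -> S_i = Random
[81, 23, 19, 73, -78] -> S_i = Random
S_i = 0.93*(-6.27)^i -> [0.93, -5.83, 36.56, -229.24, 1437.32]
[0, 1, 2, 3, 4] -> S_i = 0 + 1*i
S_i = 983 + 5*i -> [983, 988, 993, 998, 1003]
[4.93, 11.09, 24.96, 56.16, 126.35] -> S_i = 4.93*2.25^i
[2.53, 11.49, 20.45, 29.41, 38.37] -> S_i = 2.53 + 8.96*i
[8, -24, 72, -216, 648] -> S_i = 8*-3^i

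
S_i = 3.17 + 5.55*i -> [3.17, 8.72, 14.27, 19.82, 25.37]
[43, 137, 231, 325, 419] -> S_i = 43 + 94*i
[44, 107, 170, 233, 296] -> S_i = 44 + 63*i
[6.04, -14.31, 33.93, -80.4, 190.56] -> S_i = 6.04*(-2.37)^i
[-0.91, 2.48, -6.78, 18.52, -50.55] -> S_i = -0.91*(-2.73)^i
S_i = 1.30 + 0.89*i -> [1.3, 2.19, 3.08, 3.97, 4.86]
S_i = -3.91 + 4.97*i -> [-3.91, 1.06, 6.03, 11.0, 15.97]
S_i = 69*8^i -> [69, 552, 4416, 35328, 282624]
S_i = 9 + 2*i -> [9, 11, 13, 15, 17]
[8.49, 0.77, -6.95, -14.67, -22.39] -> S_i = 8.49 + -7.72*i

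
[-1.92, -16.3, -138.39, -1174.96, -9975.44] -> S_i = -1.92*8.49^i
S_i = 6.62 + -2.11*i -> [6.62, 4.51, 2.4, 0.29, -1.82]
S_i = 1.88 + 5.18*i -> [1.88, 7.06, 12.24, 17.42, 22.6]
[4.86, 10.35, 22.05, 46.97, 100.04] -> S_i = 4.86*2.13^i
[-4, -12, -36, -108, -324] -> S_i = -4*3^i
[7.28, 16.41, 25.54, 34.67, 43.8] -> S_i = 7.28 + 9.13*i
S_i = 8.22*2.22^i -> [8.22, 18.25, 40.51, 89.94, 199.66]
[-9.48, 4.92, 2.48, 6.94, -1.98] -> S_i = Random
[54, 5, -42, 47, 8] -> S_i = Random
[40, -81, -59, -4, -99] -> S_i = Random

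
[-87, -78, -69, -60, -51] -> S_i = -87 + 9*i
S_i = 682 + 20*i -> [682, 702, 722, 742, 762]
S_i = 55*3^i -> [55, 165, 495, 1485, 4455]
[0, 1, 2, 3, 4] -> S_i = 0 + 1*i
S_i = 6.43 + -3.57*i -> [6.43, 2.86, -0.71, -4.28, -7.85]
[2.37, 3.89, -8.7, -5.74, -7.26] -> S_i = Random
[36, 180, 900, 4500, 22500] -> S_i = 36*5^i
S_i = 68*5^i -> [68, 340, 1700, 8500, 42500]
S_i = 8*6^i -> [8, 48, 288, 1728, 10368]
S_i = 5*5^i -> [5, 25, 125, 625, 3125]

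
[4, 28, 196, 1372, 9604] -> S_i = 4*7^i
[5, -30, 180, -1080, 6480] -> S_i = 5*-6^i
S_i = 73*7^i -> [73, 511, 3577, 25039, 175273]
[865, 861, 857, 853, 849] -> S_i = 865 + -4*i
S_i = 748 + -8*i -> [748, 740, 732, 724, 716]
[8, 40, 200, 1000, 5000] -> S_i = 8*5^i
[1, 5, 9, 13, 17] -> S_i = 1 + 4*i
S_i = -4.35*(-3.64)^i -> [-4.35, 15.83, -57.64, 209.79, -763.65]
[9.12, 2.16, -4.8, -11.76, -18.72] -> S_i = 9.12 + -6.96*i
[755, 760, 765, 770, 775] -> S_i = 755 + 5*i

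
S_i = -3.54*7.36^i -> [-3.54, -26.05, -191.76, -1411.36, -10387.58]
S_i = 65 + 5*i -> [65, 70, 75, 80, 85]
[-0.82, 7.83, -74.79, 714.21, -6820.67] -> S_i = -0.82*(-9.55)^i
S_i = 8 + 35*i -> [8, 43, 78, 113, 148]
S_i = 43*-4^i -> [43, -172, 688, -2752, 11008]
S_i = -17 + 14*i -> [-17, -3, 11, 25, 39]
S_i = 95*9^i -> [95, 855, 7695, 69255, 623295]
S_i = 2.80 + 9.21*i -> [2.8, 12.01, 21.22, 30.43, 39.64]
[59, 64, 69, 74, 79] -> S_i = 59 + 5*i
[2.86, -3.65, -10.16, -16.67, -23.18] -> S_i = 2.86 + -6.51*i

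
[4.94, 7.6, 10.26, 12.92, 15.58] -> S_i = 4.94 + 2.66*i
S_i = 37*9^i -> [37, 333, 2997, 26973, 242757]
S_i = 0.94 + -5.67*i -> [0.94, -4.73, -10.4, -16.07, -21.74]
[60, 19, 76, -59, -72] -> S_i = Random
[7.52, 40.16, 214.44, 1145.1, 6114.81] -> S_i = 7.52*5.34^i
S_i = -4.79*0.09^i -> [-4.79, -0.43, -0.04, -0.0, -0.0]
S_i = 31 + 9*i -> [31, 40, 49, 58, 67]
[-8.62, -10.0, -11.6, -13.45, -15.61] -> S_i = -8.62*1.16^i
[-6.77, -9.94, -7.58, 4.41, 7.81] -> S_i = Random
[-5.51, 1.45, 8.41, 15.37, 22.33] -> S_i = -5.51 + 6.96*i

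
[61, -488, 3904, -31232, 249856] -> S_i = 61*-8^i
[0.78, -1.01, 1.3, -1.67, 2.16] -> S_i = 0.78*(-1.29)^i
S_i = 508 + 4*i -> [508, 512, 516, 520, 524]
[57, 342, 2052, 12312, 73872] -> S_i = 57*6^i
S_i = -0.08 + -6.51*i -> [-0.08, -6.59, -13.1, -19.61, -26.12]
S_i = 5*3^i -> [5, 15, 45, 135, 405]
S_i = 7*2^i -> [7, 14, 28, 56, 112]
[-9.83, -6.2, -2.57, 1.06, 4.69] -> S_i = -9.83 + 3.63*i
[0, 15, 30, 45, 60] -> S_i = 0 + 15*i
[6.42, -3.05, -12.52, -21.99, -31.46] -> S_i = 6.42 + -9.47*i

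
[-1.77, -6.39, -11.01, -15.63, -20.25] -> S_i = -1.77 + -4.62*i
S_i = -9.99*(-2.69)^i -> [-9.99, 26.87, -72.29, 194.46, -523.09]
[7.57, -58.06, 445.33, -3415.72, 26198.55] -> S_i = 7.57*(-7.67)^i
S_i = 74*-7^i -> [74, -518, 3626, -25382, 177674]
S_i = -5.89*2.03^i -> [-5.89, -11.96, -24.27, -49.27, -100.02]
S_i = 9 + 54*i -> [9, 63, 117, 171, 225]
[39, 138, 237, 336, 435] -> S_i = 39 + 99*i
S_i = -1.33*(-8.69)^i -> [-1.33, 11.56, -100.44, 872.79, -7584.57]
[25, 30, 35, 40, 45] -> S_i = 25 + 5*i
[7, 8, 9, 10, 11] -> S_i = 7 + 1*i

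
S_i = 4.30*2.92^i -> [4.3, 12.56, 36.66, 107.06, 312.61]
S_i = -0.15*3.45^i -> [-0.15, -0.52, -1.79, -6.16, -21.25]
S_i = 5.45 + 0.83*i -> [5.45, 6.28, 7.11, 7.94, 8.77]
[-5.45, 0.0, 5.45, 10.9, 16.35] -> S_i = -5.45 + 5.45*i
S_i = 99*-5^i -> [99, -495, 2475, -12375, 61875]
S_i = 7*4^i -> [7, 28, 112, 448, 1792]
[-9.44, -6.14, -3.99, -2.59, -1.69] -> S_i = -9.44*0.65^i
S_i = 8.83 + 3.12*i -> [8.83, 11.95, 15.07, 18.19, 21.31]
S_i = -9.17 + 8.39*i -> [-9.17, -0.78, 7.61, 16.0, 24.39]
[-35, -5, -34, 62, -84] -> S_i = Random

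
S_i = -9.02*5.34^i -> [-9.02, -48.17, -257.21, -1373.51, -7334.52]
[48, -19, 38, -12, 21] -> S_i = Random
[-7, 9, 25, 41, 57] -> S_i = -7 + 16*i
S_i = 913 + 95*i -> [913, 1008, 1103, 1198, 1293]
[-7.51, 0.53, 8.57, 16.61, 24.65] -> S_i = -7.51 + 8.04*i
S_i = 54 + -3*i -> [54, 51, 48, 45, 42]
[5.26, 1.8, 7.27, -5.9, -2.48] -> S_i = Random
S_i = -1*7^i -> [-1, -7, -49, -343, -2401]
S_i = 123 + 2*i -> [123, 125, 127, 129, 131]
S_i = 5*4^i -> [5, 20, 80, 320, 1280]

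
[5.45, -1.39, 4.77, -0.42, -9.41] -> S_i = Random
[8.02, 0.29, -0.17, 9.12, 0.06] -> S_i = Random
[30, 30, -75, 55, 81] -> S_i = Random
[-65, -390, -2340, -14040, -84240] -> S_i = -65*6^i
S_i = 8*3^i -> [8, 24, 72, 216, 648]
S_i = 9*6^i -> [9, 54, 324, 1944, 11664]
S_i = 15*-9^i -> [15, -135, 1215, -10935, 98415]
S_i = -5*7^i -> [-5, -35, -245, -1715, -12005]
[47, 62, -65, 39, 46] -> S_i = Random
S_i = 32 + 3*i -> [32, 35, 38, 41, 44]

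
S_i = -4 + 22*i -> [-4, 18, 40, 62, 84]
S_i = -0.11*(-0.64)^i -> [-0.11, 0.07, -0.05, 0.03, -0.02]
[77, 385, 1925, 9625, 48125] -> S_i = 77*5^i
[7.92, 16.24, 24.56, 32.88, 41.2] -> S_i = 7.92 + 8.32*i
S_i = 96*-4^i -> [96, -384, 1536, -6144, 24576]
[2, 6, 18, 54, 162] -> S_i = 2*3^i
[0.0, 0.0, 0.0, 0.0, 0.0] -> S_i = 0.00*3.11^i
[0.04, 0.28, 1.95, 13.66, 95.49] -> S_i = 0.04*6.99^i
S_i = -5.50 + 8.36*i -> [-5.5, 2.86, 11.22, 19.58, 27.94]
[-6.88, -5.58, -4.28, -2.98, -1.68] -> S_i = -6.88 + 1.30*i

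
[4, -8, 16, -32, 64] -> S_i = 4*-2^i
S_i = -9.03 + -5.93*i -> [-9.03, -14.96, -20.89, -26.82, -32.75]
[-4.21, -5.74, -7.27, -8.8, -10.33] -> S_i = -4.21 + -1.53*i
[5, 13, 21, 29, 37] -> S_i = 5 + 8*i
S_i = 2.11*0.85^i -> [2.11, 1.79, 1.52, 1.3, 1.1]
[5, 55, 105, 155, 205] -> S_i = 5 + 50*i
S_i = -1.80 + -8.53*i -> [-1.8, -10.33, -18.86, -27.39, -35.92]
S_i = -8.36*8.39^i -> [-8.36, -70.14, -588.48, -4937.33, -41424.2]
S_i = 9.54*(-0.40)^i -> [9.54, -3.82, 1.53, -0.61, 0.24]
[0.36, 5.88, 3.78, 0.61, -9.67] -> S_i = Random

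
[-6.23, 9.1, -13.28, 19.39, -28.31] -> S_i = -6.23*(-1.46)^i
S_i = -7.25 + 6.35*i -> [-7.25, -0.9, 5.45, 11.8, 18.15]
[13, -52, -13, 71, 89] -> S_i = Random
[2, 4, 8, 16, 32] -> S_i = 2*2^i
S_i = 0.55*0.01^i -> [0.55, 0.01, 0.0, 0.0, 0.0]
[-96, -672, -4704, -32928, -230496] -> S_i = -96*7^i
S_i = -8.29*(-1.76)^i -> [-8.29, 14.59, -25.68, 45.2, -79.54]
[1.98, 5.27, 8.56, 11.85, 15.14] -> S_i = 1.98 + 3.29*i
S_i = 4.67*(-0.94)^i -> [4.67, -4.39, 4.13, -3.88, 3.65]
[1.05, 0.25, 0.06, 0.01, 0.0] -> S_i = 1.05*0.24^i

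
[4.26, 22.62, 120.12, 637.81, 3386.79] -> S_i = 4.26*5.31^i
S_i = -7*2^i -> [-7, -14, -28, -56, -112]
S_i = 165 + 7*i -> [165, 172, 179, 186, 193]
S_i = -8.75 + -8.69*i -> [-8.75, -17.44, -26.13, -34.82, -43.51]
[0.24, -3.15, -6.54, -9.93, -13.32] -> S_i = 0.24 + -3.39*i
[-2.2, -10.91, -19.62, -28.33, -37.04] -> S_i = -2.20 + -8.71*i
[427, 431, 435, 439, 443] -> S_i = 427 + 4*i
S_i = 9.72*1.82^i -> [9.72, 17.69, 32.2, 58.6, 106.65]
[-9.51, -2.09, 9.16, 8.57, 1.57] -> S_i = Random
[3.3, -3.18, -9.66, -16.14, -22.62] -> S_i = 3.30 + -6.48*i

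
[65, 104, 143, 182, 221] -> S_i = 65 + 39*i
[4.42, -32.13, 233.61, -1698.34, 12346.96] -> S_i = 4.42*(-7.27)^i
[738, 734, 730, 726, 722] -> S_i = 738 + -4*i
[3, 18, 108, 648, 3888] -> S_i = 3*6^i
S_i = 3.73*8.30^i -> [3.73, 30.96, 256.96, 2132.77, 17701.95]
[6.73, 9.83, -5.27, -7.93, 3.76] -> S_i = Random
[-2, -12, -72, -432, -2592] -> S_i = -2*6^i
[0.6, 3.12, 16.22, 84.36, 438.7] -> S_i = 0.60*5.20^i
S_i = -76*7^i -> [-76, -532, -3724, -26068, -182476]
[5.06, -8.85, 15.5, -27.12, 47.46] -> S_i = 5.06*(-1.75)^i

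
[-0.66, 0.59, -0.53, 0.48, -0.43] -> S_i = -0.66*(-0.90)^i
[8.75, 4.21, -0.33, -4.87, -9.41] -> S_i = 8.75 + -4.54*i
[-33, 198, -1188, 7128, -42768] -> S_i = -33*-6^i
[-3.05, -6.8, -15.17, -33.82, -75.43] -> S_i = -3.05*2.23^i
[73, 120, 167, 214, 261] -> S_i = 73 + 47*i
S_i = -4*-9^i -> [-4, 36, -324, 2916, -26244]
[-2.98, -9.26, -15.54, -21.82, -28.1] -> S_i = -2.98 + -6.28*i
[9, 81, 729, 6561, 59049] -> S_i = 9*9^i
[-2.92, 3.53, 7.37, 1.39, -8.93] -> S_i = Random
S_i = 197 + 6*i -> [197, 203, 209, 215, 221]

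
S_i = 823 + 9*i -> [823, 832, 841, 850, 859]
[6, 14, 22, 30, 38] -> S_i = 6 + 8*i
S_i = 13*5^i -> [13, 65, 325, 1625, 8125]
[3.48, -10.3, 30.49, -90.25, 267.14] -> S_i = 3.48*(-2.96)^i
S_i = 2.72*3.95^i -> [2.72, 10.74, 42.44, 167.63, 662.15]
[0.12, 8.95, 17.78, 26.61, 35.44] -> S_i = 0.12 + 8.83*i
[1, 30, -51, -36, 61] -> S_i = Random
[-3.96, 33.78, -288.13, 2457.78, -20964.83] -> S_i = -3.96*(-8.53)^i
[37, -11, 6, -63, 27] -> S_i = Random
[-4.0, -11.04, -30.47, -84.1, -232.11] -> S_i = -4.00*2.76^i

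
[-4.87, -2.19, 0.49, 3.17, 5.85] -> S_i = -4.87 + 2.68*i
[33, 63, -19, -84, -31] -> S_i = Random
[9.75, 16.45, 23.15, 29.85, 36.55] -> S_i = 9.75 + 6.70*i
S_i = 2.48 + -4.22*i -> [2.48, -1.74, -5.96, -10.18, -14.4]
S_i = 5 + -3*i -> [5, 2, -1, -4, -7]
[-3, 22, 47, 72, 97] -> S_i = -3 + 25*i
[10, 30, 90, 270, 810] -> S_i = 10*3^i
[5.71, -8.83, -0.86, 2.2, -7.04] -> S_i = Random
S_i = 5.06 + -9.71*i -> [5.06, -4.65, -14.36, -24.07, -33.78]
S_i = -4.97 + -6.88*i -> [-4.97, -11.85, -18.73, -25.61, -32.49]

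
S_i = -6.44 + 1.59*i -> [-6.44, -4.85, -3.26, -1.67, -0.08]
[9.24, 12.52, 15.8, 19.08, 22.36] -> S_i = 9.24 + 3.28*i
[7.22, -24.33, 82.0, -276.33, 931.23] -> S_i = 7.22*(-3.37)^i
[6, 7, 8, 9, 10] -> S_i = 6 + 1*i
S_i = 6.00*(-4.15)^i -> [6.0, -24.9, 103.34, -428.84, 1779.69]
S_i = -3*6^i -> [-3, -18, -108, -648, -3888]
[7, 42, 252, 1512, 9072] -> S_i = 7*6^i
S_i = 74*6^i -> [74, 444, 2664, 15984, 95904]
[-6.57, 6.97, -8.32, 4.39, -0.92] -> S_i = Random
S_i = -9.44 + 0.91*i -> [-9.44, -8.53, -7.62, -6.71, -5.8]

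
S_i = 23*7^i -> [23, 161, 1127, 7889, 55223]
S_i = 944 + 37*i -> [944, 981, 1018, 1055, 1092]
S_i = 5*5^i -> [5, 25, 125, 625, 3125]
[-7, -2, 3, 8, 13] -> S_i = -7 + 5*i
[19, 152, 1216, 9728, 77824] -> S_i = 19*8^i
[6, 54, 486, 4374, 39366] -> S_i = 6*9^i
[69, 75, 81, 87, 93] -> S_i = 69 + 6*i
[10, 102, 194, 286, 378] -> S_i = 10 + 92*i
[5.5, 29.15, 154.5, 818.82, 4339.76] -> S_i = 5.50*5.30^i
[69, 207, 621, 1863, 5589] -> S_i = 69*3^i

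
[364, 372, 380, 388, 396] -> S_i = 364 + 8*i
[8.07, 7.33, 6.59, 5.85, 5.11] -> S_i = 8.07 + -0.74*i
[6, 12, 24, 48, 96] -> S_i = 6*2^i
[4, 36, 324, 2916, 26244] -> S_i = 4*9^i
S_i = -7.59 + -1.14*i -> [-7.59, -8.73, -9.87, -11.01, -12.15]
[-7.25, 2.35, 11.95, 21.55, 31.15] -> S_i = -7.25 + 9.60*i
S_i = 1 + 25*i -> [1, 26, 51, 76, 101]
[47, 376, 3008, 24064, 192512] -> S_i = 47*8^i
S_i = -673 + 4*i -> [-673, -669, -665, -661, -657]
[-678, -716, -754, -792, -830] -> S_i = -678 + -38*i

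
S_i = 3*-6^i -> [3, -18, 108, -648, 3888]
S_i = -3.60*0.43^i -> [-3.6, -1.55, -0.67, -0.29, -0.12]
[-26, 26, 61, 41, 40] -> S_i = Random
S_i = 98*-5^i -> [98, -490, 2450, -12250, 61250]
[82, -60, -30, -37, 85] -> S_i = Random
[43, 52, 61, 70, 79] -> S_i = 43 + 9*i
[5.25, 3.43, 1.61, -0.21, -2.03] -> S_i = 5.25 + -1.82*i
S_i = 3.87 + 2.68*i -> [3.87, 6.55, 9.23, 11.91, 14.59]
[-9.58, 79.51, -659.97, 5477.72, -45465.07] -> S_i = -9.58*(-8.30)^i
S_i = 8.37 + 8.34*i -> [8.37, 16.71, 25.05, 33.39, 41.73]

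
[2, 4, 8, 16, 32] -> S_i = 2*2^i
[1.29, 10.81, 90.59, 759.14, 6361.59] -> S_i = 1.29*8.38^i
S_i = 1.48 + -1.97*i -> [1.48, -0.49, -2.46, -4.43, -6.4]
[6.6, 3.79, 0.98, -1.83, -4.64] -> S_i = 6.60 + -2.81*i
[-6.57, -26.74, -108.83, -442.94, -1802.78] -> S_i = -6.57*4.07^i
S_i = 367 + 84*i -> [367, 451, 535, 619, 703]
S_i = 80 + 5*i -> [80, 85, 90, 95, 100]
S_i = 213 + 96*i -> [213, 309, 405, 501, 597]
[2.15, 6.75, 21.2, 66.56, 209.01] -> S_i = 2.15*3.14^i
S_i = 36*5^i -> [36, 180, 900, 4500, 22500]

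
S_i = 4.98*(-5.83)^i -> [4.98, -29.03, 169.26, -986.81, 5753.12]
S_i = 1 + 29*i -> [1, 30, 59, 88, 117]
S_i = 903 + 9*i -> [903, 912, 921, 930, 939]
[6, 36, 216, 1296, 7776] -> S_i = 6*6^i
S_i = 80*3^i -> [80, 240, 720, 2160, 6480]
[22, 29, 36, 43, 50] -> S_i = 22 + 7*i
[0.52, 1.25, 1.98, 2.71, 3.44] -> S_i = 0.52 + 0.73*i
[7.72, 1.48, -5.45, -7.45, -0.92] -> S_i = Random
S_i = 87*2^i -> [87, 174, 348, 696, 1392]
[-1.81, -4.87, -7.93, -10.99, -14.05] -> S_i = -1.81 + -3.06*i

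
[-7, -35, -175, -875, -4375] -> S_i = -7*5^i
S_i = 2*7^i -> [2, 14, 98, 686, 4802]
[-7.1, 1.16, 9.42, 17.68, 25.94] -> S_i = -7.10 + 8.26*i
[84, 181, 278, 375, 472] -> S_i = 84 + 97*i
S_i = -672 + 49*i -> [-672, -623, -574, -525, -476]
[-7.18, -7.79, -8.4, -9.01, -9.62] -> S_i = -7.18 + -0.61*i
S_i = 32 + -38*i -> [32, -6, -44, -82, -120]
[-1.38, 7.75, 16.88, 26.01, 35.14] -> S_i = -1.38 + 9.13*i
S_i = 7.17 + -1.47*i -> [7.17, 5.7, 4.23, 2.76, 1.29]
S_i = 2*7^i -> [2, 14, 98, 686, 4802]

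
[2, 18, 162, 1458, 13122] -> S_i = 2*9^i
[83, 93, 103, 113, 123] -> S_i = 83 + 10*i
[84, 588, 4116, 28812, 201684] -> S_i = 84*7^i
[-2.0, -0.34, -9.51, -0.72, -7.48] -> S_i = Random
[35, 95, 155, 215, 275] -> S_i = 35 + 60*i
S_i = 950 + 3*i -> [950, 953, 956, 959, 962]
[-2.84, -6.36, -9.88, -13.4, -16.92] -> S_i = -2.84 + -3.52*i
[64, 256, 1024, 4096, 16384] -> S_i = 64*4^i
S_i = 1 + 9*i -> [1, 10, 19, 28, 37]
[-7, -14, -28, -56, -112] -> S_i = -7*2^i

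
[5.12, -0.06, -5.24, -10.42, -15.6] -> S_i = 5.12 + -5.18*i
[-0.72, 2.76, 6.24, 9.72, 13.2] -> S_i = -0.72 + 3.48*i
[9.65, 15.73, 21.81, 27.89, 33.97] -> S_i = 9.65 + 6.08*i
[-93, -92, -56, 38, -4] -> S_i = Random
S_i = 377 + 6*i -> [377, 383, 389, 395, 401]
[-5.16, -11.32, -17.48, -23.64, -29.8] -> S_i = -5.16 + -6.16*i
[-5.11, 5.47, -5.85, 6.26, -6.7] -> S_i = -5.11*(-1.07)^i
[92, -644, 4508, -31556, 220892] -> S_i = 92*-7^i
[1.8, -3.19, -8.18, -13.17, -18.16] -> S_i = 1.80 + -4.99*i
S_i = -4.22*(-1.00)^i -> [-4.22, 4.22, -4.22, 4.22, -4.22]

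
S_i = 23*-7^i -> [23, -161, 1127, -7889, 55223]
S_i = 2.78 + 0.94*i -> [2.78, 3.72, 4.66, 5.6, 6.54]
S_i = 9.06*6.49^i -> [9.06, 58.8, 381.61, 2476.64, 16073.37]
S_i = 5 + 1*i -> [5, 6, 7, 8, 9]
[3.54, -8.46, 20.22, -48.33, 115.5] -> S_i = 3.54*(-2.39)^i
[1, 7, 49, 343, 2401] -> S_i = 1*7^i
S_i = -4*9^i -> [-4, -36, -324, -2916, -26244]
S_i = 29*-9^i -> [29, -261, 2349, -21141, 190269]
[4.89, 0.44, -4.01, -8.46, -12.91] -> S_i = 4.89 + -4.45*i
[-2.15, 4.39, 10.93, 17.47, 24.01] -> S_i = -2.15 + 6.54*i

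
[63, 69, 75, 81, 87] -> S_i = 63 + 6*i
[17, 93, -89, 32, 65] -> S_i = Random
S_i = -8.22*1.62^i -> [-8.22, -13.32, -21.57, -34.95, -56.62]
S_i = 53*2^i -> [53, 106, 212, 424, 848]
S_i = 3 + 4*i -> [3, 7, 11, 15, 19]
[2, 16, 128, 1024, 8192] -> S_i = 2*8^i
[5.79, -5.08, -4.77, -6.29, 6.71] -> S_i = Random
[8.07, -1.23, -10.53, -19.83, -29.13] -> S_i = 8.07 + -9.30*i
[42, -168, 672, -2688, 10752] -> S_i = 42*-4^i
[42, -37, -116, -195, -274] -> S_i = 42 + -79*i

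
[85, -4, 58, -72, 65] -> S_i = Random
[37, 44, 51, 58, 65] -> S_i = 37 + 7*i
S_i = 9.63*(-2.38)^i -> [9.63, -22.92, 54.55, -129.82, 308.98]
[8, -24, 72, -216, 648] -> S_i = 8*-3^i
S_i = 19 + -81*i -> [19, -62, -143, -224, -305]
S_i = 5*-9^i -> [5, -45, 405, -3645, 32805]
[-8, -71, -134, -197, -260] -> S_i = -8 + -63*i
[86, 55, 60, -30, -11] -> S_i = Random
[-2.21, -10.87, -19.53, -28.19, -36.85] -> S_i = -2.21 + -8.66*i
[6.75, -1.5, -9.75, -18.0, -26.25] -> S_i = 6.75 + -8.25*i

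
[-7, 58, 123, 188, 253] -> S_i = -7 + 65*i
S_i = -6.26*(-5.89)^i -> [-6.26, 36.87, -217.17, 1279.15, -7534.17]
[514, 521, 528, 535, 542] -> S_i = 514 + 7*i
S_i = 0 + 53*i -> [0, 53, 106, 159, 212]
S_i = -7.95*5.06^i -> [-7.95, -40.23, -203.55, -1029.96, -5211.58]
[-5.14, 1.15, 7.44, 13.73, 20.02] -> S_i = -5.14 + 6.29*i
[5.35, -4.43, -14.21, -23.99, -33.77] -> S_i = 5.35 + -9.78*i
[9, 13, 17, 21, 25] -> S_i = 9 + 4*i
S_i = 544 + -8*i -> [544, 536, 528, 520, 512]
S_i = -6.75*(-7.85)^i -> [-6.75, 52.99, -415.95, 3265.22, -25631.99]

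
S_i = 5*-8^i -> [5, -40, 320, -2560, 20480]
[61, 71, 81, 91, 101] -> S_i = 61 + 10*i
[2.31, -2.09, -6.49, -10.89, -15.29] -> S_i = 2.31 + -4.40*i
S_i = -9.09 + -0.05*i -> [-9.09, -9.14, -9.19, -9.24, -9.29]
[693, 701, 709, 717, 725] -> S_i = 693 + 8*i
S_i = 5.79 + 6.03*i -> [5.79, 11.82, 17.85, 23.88, 29.91]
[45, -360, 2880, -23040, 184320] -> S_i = 45*-8^i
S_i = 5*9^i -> [5, 45, 405, 3645, 32805]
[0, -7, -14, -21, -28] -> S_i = 0 + -7*i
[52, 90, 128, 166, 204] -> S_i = 52 + 38*i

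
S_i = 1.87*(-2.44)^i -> [1.87, -4.56, 11.13, -27.17, 66.28]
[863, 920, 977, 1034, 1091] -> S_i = 863 + 57*i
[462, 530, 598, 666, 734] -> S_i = 462 + 68*i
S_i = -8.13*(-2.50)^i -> [-8.13, 20.33, -50.81, 127.03, -317.58]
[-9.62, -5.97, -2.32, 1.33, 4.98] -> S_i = -9.62 + 3.65*i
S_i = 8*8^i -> [8, 64, 512, 4096, 32768]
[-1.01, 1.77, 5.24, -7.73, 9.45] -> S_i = Random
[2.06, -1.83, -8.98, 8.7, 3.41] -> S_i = Random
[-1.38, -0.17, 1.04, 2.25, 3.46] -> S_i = -1.38 + 1.21*i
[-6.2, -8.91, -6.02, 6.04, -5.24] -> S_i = Random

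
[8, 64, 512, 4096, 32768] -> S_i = 8*8^i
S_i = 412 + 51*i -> [412, 463, 514, 565, 616]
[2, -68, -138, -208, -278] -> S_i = 2 + -70*i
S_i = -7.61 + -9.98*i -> [-7.61, -17.59, -27.57, -37.55, -47.53]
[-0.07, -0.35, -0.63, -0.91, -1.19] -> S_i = -0.07 + -0.28*i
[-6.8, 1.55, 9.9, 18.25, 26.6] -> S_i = -6.80 + 8.35*i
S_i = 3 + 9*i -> [3, 12, 21, 30, 39]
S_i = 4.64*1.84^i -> [4.64, 8.54, 15.71, 28.9, 53.19]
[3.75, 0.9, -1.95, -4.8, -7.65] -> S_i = 3.75 + -2.85*i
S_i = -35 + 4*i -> [-35, -31, -27, -23, -19]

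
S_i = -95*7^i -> [-95, -665, -4655, -32585, -228095]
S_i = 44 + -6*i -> [44, 38, 32, 26, 20]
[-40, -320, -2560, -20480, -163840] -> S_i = -40*8^i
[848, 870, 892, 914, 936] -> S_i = 848 + 22*i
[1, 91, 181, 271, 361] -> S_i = 1 + 90*i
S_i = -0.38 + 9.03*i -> [-0.38, 8.65, 17.68, 26.71, 35.74]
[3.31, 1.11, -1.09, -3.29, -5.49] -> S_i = 3.31 + -2.20*i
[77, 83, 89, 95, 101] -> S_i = 77 + 6*i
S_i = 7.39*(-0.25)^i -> [7.39, -1.85, 0.46, -0.12, 0.03]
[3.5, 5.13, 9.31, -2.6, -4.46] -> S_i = Random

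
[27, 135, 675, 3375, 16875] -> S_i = 27*5^i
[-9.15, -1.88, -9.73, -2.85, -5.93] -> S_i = Random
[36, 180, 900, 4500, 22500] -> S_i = 36*5^i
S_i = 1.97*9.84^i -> [1.97, 19.38, 190.75, 1876.94, 18469.14]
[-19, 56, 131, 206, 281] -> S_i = -19 + 75*i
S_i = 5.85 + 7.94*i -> [5.85, 13.79, 21.73, 29.67, 37.61]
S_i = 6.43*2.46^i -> [6.43, 15.82, 38.91, 95.72, 235.48]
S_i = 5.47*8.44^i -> [5.47, 46.17, 389.65, 3288.63, 27756.01]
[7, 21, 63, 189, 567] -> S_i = 7*3^i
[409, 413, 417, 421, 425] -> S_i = 409 + 4*i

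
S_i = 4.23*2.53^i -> [4.23, 10.7, 27.08, 68.5, 173.31]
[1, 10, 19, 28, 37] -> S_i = 1 + 9*i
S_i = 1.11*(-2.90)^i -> [1.11, -3.22, 9.34, -27.07, 78.51]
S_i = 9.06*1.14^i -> [9.06, 10.33, 11.77, 13.42, 15.3]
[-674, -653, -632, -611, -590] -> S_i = -674 + 21*i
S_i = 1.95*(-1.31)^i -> [1.95, -2.55, 3.35, -4.38, 5.74]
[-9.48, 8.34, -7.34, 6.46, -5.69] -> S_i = -9.48*(-0.88)^i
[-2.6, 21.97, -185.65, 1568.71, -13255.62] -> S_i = -2.60*(-8.45)^i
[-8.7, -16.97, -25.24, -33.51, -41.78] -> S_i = -8.70 + -8.27*i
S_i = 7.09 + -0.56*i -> [7.09, 6.53, 5.97, 5.41, 4.85]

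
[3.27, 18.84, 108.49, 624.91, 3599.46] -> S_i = 3.27*5.76^i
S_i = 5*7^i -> [5, 35, 245, 1715, 12005]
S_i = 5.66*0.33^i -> [5.66, 1.87, 0.62, 0.2, 0.07]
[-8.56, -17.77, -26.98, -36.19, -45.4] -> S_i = -8.56 + -9.21*i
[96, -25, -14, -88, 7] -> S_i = Random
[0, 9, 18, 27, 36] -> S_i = 0 + 9*i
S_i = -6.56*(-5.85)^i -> [-6.56, 38.38, -224.5, 1313.32, -7682.94]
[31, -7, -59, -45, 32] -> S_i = Random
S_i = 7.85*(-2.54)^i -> [7.85, -19.94, 50.65, -128.64, 326.74]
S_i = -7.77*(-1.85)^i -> [-7.77, 14.37, -26.59, 49.2, -91.01]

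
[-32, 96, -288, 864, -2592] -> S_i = -32*-3^i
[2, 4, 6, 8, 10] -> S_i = 2 + 2*i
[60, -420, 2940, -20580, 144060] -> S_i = 60*-7^i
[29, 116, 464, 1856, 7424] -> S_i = 29*4^i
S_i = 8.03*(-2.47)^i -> [8.03, -19.83, 48.99, -121.01, 298.88]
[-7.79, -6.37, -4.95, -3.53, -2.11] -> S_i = -7.79 + 1.42*i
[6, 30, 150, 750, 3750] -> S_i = 6*5^i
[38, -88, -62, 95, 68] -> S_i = Random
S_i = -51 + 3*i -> [-51, -48, -45, -42, -39]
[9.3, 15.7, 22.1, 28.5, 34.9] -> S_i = 9.30 + 6.40*i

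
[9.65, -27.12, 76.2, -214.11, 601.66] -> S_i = 9.65*(-2.81)^i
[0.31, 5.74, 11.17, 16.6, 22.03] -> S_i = 0.31 + 5.43*i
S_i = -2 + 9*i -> [-2, 7, 16, 25, 34]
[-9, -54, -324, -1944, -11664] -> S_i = -9*6^i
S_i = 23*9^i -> [23, 207, 1863, 16767, 150903]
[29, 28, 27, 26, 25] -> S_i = 29 + -1*i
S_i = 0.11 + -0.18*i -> [0.11, -0.07, -0.25, -0.43, -0.61]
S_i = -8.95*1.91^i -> [-8.95, -17.09, -32.65, -62.36, -119.11]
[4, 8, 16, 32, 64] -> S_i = 4*2^i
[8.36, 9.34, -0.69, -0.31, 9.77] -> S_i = Random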